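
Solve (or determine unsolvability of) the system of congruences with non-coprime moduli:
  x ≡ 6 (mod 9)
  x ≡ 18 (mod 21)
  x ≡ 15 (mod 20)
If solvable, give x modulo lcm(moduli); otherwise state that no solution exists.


Moduli 9, 21, 20 are not pairwise coprime, so CRT works modulo lcm(m_i) when all pairwise compatibility conditions hold.
Pairwise compatibility: gcd(m_i, m_j) must divide a_i - a_j for every pair.
Merge one congruence at a time:
  Start: x ≡ 6 (mod 9).
  Combine with x ≡ 18 (mod 21): gcd(9, 21) = 3; 18 - 6 = 12, which IS divisible by 3, so compatible.
    Write x = 6 + 9·t and substitute into x ≡ 18 (mod 21): 9·t ≡ 18 − 6 = 12 (mod 21).
    Divide the congruence (and modulus) by g = 3: 3·t ≡ 4 (mod 7).
    The inverse of 3 mod 7 is 5 (since 3·5 = 15 = 2·7 + 1), so t ≡ 5·4 = 20 ≡ 6 (mod 7).
    Then x = 6 + 9·6 = 60, valid modulo lcm(9, 21) = 63: x ≡ 60 (mod 63).
  Combine with x ≡ 15 (mod 20): gcd(63, 20) = 1; 15 - 60 = -45, which IS divisible by 1, so compatible.
    Write x = 60 + 63·t and substitute into x ≡ 15 (mod 20): 63·t ≡ 15 − 60 = -45 (mod 20).
    Reduce coefficients mod 20: 3·t ≡ 15 (mod 20).
    The inverse of 3 mod 20 is 7 (since 3·7 = 21 = 1·20 + 1), so t ≡ 7·15 = 105 ≡ 5 (mod 20).
    Then x = 60 + 63·5 = 375, valid modulo lcm(63, 20) = 1260: x ≡ 375 (mod 1260).
Verify: 375 mod 9 = 6, 375 mod 21 = 18, 375 mod 20 = 15.

x ≡ 375 (mod 1260).


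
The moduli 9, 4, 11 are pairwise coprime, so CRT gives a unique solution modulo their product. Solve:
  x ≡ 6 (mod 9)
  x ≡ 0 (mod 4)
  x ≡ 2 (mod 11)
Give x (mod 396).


Moduli 9, 4, 11 are pairwise coprime; by CRT there is a unique solution modulo M = 9 · 4 · 11 = 396.
Solve pairwise, accumulating the modulus:
  Start with x ≡ 6 (mod 9).
  Combine with x ≡ 0 (mod 4): since gcd(9, 4) = 1, we get a unique residue mod 36.
    Write x = 6 + 9·t and substitute into x ≡ 0 (mod 4): 9·t ≡ 0 − 6 = -6 (mod 4).
    Reduce coefficients mod 4: 1·t ≡ 2 (mod 4).
    So t ≡ 2 (mod 4).
    Then x = 6 + 9·2 = 24, valid modulo lcm(9, 4) = 36: x ≡ 24 (mod 36).
  Combine with x ≡ 2 (mod 11): since gcd(36, 11) = 1, we get a unique residue mod 396.
    Write x = 24 + 36·t and substitute into x ≡ 2 (mod 11): 36·t ≡ 2 − 24 = -22 (mod 11).
    Reduce coefficients mod 11: 3·t ≡ 0 (mod 11).
    The inverse of 3 mod 11 is 4 (since 3·4 = 12 = 1·11 + 1), so t ≡ 4·0 = 0 ≡ 0 (mod 11).
    Then x = 24 + 36·0 = 24, valid modulo lcm(36, 11) = 396: x ≡ 24 (mod 396).
Verify: 24 mod 9 = 6 ✓, 24 mod 4 = 0 ✓, 24 mod 11 = 2 ✓.

x ≡ 24 (mod 396).


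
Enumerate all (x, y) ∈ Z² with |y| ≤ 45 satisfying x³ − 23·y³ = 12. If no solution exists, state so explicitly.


The equation is x³ - 23y³ = 12. For fixed y, x³ = 23·y³ + 12, so a solution requires the RHS to be a perfect cube.
Strategy: iterate y from -45 to 45, compute RHS = 23·y³ + 12, and check whether it is a (positive or negative) perfect cube.
Check small values of y:
  y = 0: RHS = 12 is not a perfect cube.
  y = 1: RHS = 35 is not a perfect cube.
  y = -1: RHS = -11 is not a perfect cube.
  y = 2: RHS = 196 is not a perfect cube.
  y = -2: RHS = -172 is not a perfect cube.
  y = 3: RHS = 633 is not a perfect cube.
  y = -3: RHS = -609 is not a perfect cube.
Continuing the search up to |y| = 45 finds no solutions either.
No (x, y) in the scanned range satisfies the equation.

No integer solutions with |y| ≤ 45.


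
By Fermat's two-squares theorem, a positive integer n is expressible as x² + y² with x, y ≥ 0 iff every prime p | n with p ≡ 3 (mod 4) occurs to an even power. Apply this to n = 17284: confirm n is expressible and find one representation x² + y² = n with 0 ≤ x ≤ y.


Step 1: Factor n = 17284 = 2^2 · 29 · 149.
Step 2: Check the mod-4 condition on each prime factor: 2 = 2 (special); 29 ≡ 1 (mod 4), exponent 1; 149 ≡ 1 (mod 4), exponent 1.
All primes ≡ 3 (mod 4) appear to even exponent (or don't appear), so by the two-squares theorem n IS expressible as a sum of two squares.
Step 3: Build a representation. Group n = k² · m with k = 2 and m = 29 · 149 = 4321 (a product of primes ≡ 1 (mod 4)); a representation of m scales to one of n via (k·x)² + (k·y)² = k²(x² + y²). Each prime p ≡ 1 (mod 4) is itself a sum of two squares; find a² by testing p − a² for a perfect square:
  29: 29 − 1² = 28, 29 − 2² = 25 = 5² ⇒ 29 = 2² + 5².
  149: 149 − 1² = 148, 149 − 2² = 145, 149 − 3² = 140, 149 − 4² = 133, 149 − 5² = 124, 149 − 6² = 113, 149 − 7² = 100 = 10² ⇒ 149 = 7² + 10².
  Combine using the Brahmagupta–Fibonacci identity (a² + b²)(c² + d²) = (ac − bd)² + (ad + bc)² = (ac + bd)² + (ad − bc)²:
  29 · 149 = 4321: from (2² + 5²)(7² + 10²), take (2·7 − 5·10, 2·10 + 5·7) = (14 − 50, 20 + 35) = (-36, 55); dropping signs (only squares matter) gives (36, 55); check 36² + 55² = 1296 + 3025 = 4321 ✓.
  Scale by k = 2: (2·36, 2·55) = (72, 110).
Step 4: Order so x ≤ y and verify: 72² + 110² = 5184 + 12100 = 17284 = n. ✓

n = 17284 = 72² + 110² (one valid representation with x ≤ y).


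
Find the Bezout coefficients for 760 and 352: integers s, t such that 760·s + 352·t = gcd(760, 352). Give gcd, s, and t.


Euclidean algorithm on (760, 352) — divide until remainder is 0:
  760 = 2 · 352 + 56
  352 = 6 · 56 + 16
  56 = 3 · 16 + 8
  16 = 2 · 8 + 0
gcd(760, 352) = 8.
Track Bezout coefficients alongside the remainders: start with r₀ = 760 = a·1 + b·0 (s = 1, t = 0) and r₁ = 352 = a·0 + b·1 (s = 0, t = 1); each new remainder r_{k+1} = r_{k-1} − q_k·r_k inherits s_{k+1} = s_{k-1} − q_k·s_k, t_{k+1} = t_{k-1} − q_k·t_k, so r_k = a·s_k + b·t_k at every step:
  q = 2: r = 56, s = 1 − 2·0 = 1, t = 0 − 2·1 = -2  (check: 760·1 + 352·(-2) = 56)
  q = 6: r = 16, s = 0 − 6·1 = -6, t = 1 − 6·(-2) = 13  (check: 760·(-6) + 352·13 = 16)
  q = 3: r = 8, s = 1 − 3·(-6) = 19, t = -2 − 3·13 = -41  (check: 760·19 + 352·(-41) = 8)
The row with r = 8 (the gcd) gives the Bezout coefficients s = 19, t = -41.
Result: 760 · (19) + 352 · (-41) = 8.

gcd(760, 352) = 8; s = 19, t = -41 (check: 760·19 + 352·(-41) = 8).


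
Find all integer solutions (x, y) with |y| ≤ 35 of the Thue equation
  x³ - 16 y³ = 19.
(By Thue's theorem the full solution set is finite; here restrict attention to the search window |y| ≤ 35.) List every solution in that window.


The equation is x³ - 16y³ = 19. For fixed y, x³ = 16·y³ + 19, so a solution requires the RHS to be a perfect cube.
Strategy: iterate y from -35 to 35, compute RHS = 16·y³ + 19, and check whether it is a (positive or negative) perfect cube.
Check small values of y:
  y = 0: RHS = 19 is not a perfect cube.
  y = 1: RHS = 35 is not a perfect cube.
  y = -1: RHS = 3 is not a perfect cube.
  y = 2: RHS = 147 is not a perfect cube.
  y = -2: RHS = -109 is not a perfect cube.
  y = 3: RHS = 451 is not a perfect cube.
  y = -3: RHS = -413 is not a perfect cube.
Continuing the search up to |y| = 35 finds no solutions either.
No (x, y) in the scanned range satisfies the equation.

No integer solutions with |y| ≤ 35.


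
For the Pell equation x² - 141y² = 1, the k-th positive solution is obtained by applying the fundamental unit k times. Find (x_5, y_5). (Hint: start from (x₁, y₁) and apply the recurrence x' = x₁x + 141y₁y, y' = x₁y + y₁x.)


Step 1: Find the fundamental solution (x₁, y₁) of x² - 141y² = 1.
  Expand √141 as a continued fraction. a₀ = ⌊√141⌋ = 11; iterate m_{k+1} = d_k·a_k − m_k, d_{k+1} = (141 − m_{k+1}²)/d_k, a_{k+1} = ⌊(a₀ + m_{k+1})/d_{k+1}⌋ (starting m₀ = 0, d₀ = 1), with convergents p_k = a_k·p_{k-1} + p_{k-2}, q_k = a_k·q_{k-1} + q_{k-2} (p₋₁ = 1, q₋₁ = 0):
  k = 0: a₀ = 11; p₀/q₀ = 11/1; p₀² − 141·q₀² = 121 − 141 = -20.
  k = 1: m = 11, d = 20, a = ⌊(11 + 11)/20⌋ = 1; p/q = (1·11 + 1)/(1·1 + 0) = 12/1; p² − 141·q² = 144 − 141 = 3.
  k = 2: m = 9, d = 3, a = ⌊(11 + 9)/3⌋ = 6; p/q = (6·12 + 11)/(6·1 + 1) = 83/7; p² − 141·q² = 6889 − 6909 = -20.
  k = 3: m = 9, d = 20, a = ⌊(11 + 9)/20⌋ = 1; p/q = (1·83 + 12)/(1·7 + 1) = 95/8; p² − 141·q² = 9025 − 9024 = 1.
  The first convergent with p² − 141·q² = 1 gives the fundamental solution (x₁, y₁) = (95, 8).
Step 2: Apply the recurrence (x_{n+1}, y_{n+1}) = (x₁x_n + 141y₁y_n, x₁y_n + y₁x_n) repeatedly.
  From (x_1, y_1) = (95, 8): x_2 = 95·95 + 141·8·8 = 18049; y_2 = 95·8 + 8·95 = 1520.
  From (x_2, y_2) = (18049, 1520): x_3 = 95·18049 + 141·8·1520 = 3429215; y_3 = 95·1520 + 8·18049 = 288792.
  From (x_3, y_3) = (3429215, 288792): x_4 = 95·3429215 + 141·8·288792 = 651532801; y_4 = 95·288792 + 8·3429215 = 54868960.
  From (x_4, y_4) = (651532801, 54868960): x_5 = 95·651532801 + 141·8·54868960 = 123787802975; y_5 = 95·54868960 + 8·651532801 = 10424813608.
Step 3: Verify x_5² - 141·y_5² = 15323420165377418850625 - 15323420165377418850624 = 1 (should be 1). ✓

(x_1, y_1) = (95, 8); (x_5, y_5) = (123787802975, 10424813608).


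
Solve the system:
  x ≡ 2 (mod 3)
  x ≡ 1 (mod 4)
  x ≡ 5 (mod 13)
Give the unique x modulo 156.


Moduli 3, 4, 13 are pairwise coprime; by CRT there is a unique solution modulo M = 3 · 4 · 13 = 156.
Solve pairwise, accumulating the modulus:
  Start with x ≡ 2 (mod 3).
  Combine with x ≡ 1 (mod 4): since gcd(3, 4) = 1, we get a unique residue mod 12.
    Write x = 2 + 3·t and substitute into x ≡ 1 (mod 4): 3·t ≡ 1 − 2 = -1 (mod 4).
    Reduce coefficients mod 4: 3·t ≡ 3 (mod 4).
    The inverse of 3 mod 4 is 3 (since 3·3 = 9 = 2·4 + 1), so t ≡ 3·3 = 9 ≡ 1 (mod 4).
    Then x = 2 + 3·1 = 5, valid modulo lcm(3, 4) = 12: x ≡ 5 (mod 12).
  Combine with x ≡ 5 (mod 13): since gcd(12, 13) = 1, we get a unique residue mod 156.
    Write x = 5 + 12·t and substitute into x ≡ 5 (mod 13): 12·t ≡ 5 − 5 = 0 (mod 13).
    The inverse of 12 mod 13 is 12 (since 12·12 = 144 = 11·13 + 1), so t ≡ 12·0 = 0 ≡ 0 (mod 13).
    Then x = 5 + 12·0 = 5, valid modulo lcm(12, 13) = 156: x ≡ 5 (mod 156).
Verify: 5 mod 3 = 2 ✓, 5 mod 4 = 1 ✓, 5 mod 13 = 5 ✓.

x ≡ 5 (mod 156).


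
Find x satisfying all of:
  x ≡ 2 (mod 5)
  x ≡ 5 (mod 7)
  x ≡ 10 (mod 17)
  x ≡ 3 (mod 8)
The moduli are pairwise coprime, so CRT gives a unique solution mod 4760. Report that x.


Product of moduli M = 5 · 7 · 17 · 8 = 4760.
Merge one congruence at a time:
  Start: x ≡ 2 (mod 5).
  Combine with x ≡ 5 (mod 7); new modulus lcm = 35.
    Write x = 2 + 5·t and substitute into x ≡ 5 (mod 7): 5·t ≡ 5 − 2 = 3 (mod 7).
    The inverse of 5 mod 7 is 3 (since 5·3 = 15 = 2·7 + 1), so t ≡ 3·3 = 9 ≡ 2 (mod 7).
    Then x = 2 + 5·2 = 12, valid modulo lcm(5, 7) = 35: x ≡ 12 (mod 35).
  Combine with x ≡ 10 (mod 17); new modulus lcm = 595.
    Write x = 12 + 35·t and substitute into x ≡ 10 (mod 17): 35·t ≡ 10 − 12 = -2 (mod 17).
    Reduce coefficients mod 17: 1·t ≡ 15 (mod 17).
    So t ≡ 15 (mod 17).
    Then x = 12 + 35·15 = 537, valid modulo lcm(35, 17) = 595: x ≡ 537 (mod 595).
  Combine with x ≡ 3 (mod 8); new modulus lcm = 4760.
    Write x = 537 + 595·t and substitute into x ≡ 3 (mod 8): 595·t ≡ 3 − 537 = -534 (mod 8).
    Reduce coefficients mod 8: 3·t ≡ 2 (mod 8).
    The inverse of 3 mod 8 is 3 (since 3·3 = 9 = 1·8 + 1), so t ≡ 3·2 = 6 ≡ 6 (mod 8).
    Then x = 537 + 595·6 = 4107, valid modulo lcm(595, 8) = 4760: x ≡ 4107 (mod 4760).
Verify against each original: 4107 mod 5 = 2, 4107 mod 7 = 5, 4107 mod 17 = 10, 4107 mod 8 = 3.

x ≡ 4107 (mod 4760).


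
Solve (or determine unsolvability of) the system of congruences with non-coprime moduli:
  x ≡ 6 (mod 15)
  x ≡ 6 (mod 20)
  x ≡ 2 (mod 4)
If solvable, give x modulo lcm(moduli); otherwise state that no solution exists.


Moduli 15, 20, 4 are not pairwise coprime, so CRT works modulo lcm(m_i) when all pairwise compatibility conditions hold.
Pairwise compatibility: gcd(m_i, m_j) must divide a_i - a_j for every pair.
Merge one congruence at a time:
  Start: x ≡ 6 (mod 15).
  Combine with x ≡ 6 (mod 20): gcd(15, 20) = 5; 6 - 6 = 0, which IS divisible by 5, so compatible.
    Write x = 6 + 15·t and substitute into x ≡ 6 (mod 20): 15·t ≡ 6 − 6 = 0 (mod 20).
    Divide the congruence (and modulus) by g = 5: 3·t ≡ 0 (mod 4).
    The inverse of 3 mod 4 is 3 (since 3·3 = 9 = 2·4 + 1), so t ≡ 3·0 = 0 ≡ 0 (mod 4).
    Then x = 6 + 15·0 = 6, valid modulo lcm(15, 20) = 60: x ≡ 6 (mod 60).
  Combine with x ≡ 2 (mod 4): gcd(60, 4) = 4; 2 - 6 = -4, which IS divisible by 4, so compatible.
    Write x = 6 + 60·t and substitute into x ≡ 2 (mod 4): 60·t ≡ 2 − 6 = -4 (mod 4).
    Divide the congruence (and modulus) by g = 4: 15·t ≡ -1 (mod 1).
    Modulo 1 every t works; take t = 0.
    Then x = 6 + 60·0 = 6, valid modulo lcm(60, 4) = 60: x ≡ 6 (mod 60).
Verify: 6 mod 15 = 6, 6 mod 20 = 6, 6 mod 4 = 2.

x ≡ 6 (mod 60).


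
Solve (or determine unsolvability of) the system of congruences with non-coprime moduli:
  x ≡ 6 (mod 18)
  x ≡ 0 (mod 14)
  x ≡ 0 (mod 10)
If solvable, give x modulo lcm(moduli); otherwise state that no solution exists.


Moduli 18, 14, 10 are not pairwise coprime, so CRT works modulo lcm(m_i) when all pairwise compatibility conditions hold.
Pairwise compatibility: gcd(m_i, m_j) must divide a_i - a_j for every pair.
Merge one congruence at a time:
  Start: x ≡ 6 (mod 18).
  Combine with x ≡ 0 (mod 14): gcd(18, 14) = 2; 0 - 6 = -6, which IS divisible by 2, so compatible.
    Write x = 6 + 18·t and substitute into x ≡ 0 (mod 14): 18·t ≡ 0 − 6 = -6 (mod 14).
    Divide the congruence (and modulus) by g = 2: 9·t ≡ -3 (mod 7).
    Reduce coefficients mod 7: 2·t ≡ 4 (mod 7).
    The inverse of 2 mod 7 is 4 (since 2·4 = 8 = 1·7 + 1), so t ≡ 4·4 = 16 ≡ 2 (mod 7).
    Then x = 6 + 18·2 = 42, valid modulo lcm(18, 14) = 126: x ≡ 42 (mod 126).
  Combine with x ≡ 0 (mod 10): gcd(126, 10) = 2; 0 - 42 = -42, which IS divisible by 2, so compatible.
    Write x = 42 + 126·t and substitute into x ≡ 0 (mod 10): 126·t ≡ 0 − 42 = -42 (mod 10).
    Divide the congruence (and modulus) by g = 2: 63·t ≡ -21 (mod 5).
    Reduce coefficients mod 5: 3·t ≡ 4 (mod 5).
    The inverse of 3 mod 5 is 2 (since 3·2 = 6 = 1·5 + 1), so t ≡ 2·4 = 8 ≡ 3 (mod 5).
    Then x = 42 + 126·3 = 420, valid modulo lcm(126, 10) = 630: x ≡ 420 (mod 630).
Verify: 420 mod 18 = 6, 420 mod 14 = 0, 420 mod 10 = 0.

x ≡ 420 (mod 630).


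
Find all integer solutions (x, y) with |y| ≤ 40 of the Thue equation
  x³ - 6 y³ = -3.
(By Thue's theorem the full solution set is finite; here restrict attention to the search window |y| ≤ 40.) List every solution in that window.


The equation is x³ - 6y³ = -3. For fixed y, x³ = 6·y³ − 3, so a solution requires the RHS to be a perfect cube.
Strategy: iterate y from -40 to 40, compute RHS = 6·y³ − 3, and check whether it is a (positive or negative) perfect cube.
Check small values of y:
  y = 0: RHS = -3 is not a perfect cube.
  y = 1: RHS = 3 is not a perfect cube.
  y = -1: RHS = -9 is not a perfect cube.
  y = 2: RHS = 45 is not a perfect cube.
  y = -2: RHS = -51 is not a perfect cube.
  y = 3: RHS = 159 is not a perfect cube.
  y = -3: RHS = -165 is not a perfect cube.
Continuing the search up to |y| = 40 finds no solutions either.
No (x, y) in the scanned range satisfies the equation.

No integer solutions with |y| ≤ 40.


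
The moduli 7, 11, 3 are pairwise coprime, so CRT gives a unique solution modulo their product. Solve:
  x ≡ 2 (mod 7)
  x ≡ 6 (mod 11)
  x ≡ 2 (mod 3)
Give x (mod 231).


Moduli 7, 11, 3 are pairwise coprime; by CRT there is a unique solution modulo M = 7 · 11 · 3 = 231.
Solve pairwise, accumulating the modulus:
  Start with x ≡ 2 (mod 7).
  Combine with x ≡ 6 (mod 11): since gcd(7, 11) = 1, we get a unique residue mod 77.
    Write x = 2 + 7·t and substitute into x ≡ 6 (mod 11): 7·t ≡ 6 − 2 = 4 (mod 11).
    The inverse of 7 mod 11 is 8 (since 7·8 = 56 = 5·11 + 1), so t ≡ 8·4 = 32 ≡ 10 (mod 11).
    Then x = 2 + 7·10 = 72, valid modulo lcm(7, 11) = 77: x ≡ 72 (mod 77).
  Combine with x ≡ 2 (mod 3): since gcd(77, 3) = 1, we get a unique residue mod 231.
    Write x = 72 + 77·t and substitute into x ≡ 2 (mod 3): 77·t ≡ 2 − 72 = -70 (mod 3).
    Reduce coefficients mod 3: 2·t ≡ 2 (mod 3).
    The inverse of 2 mod 3 is 2 (since 2·2 = 4 = 1·3 + 1), so t ≡ 2·2 = 4 ≡ 1 (mod 3).
    Then x = 72 + 77·1 = 149, valid modulo lcm(77, 3) = 231: x ≡ 149 (mod 231).
Verify: 149 mod 7 = 2 ✓, 149 mod 11 = 6 ✓, 149 mod 3 = 2 ✓.

x ≡ 149 (mod 231).


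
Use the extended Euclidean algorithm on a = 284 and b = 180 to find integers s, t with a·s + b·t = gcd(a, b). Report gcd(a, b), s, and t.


Euclidean algorithm on (284, 180) — divide until remainder is 0:
  284 = 1 · 180 + 104
  180 = 1 · 104 + 76
  104 = 1 · 76 + 28
  76 = 2 · 28 + 20
  28 = 1 · 20 + 8
  20 = 2 · 8 + 4
  8 = 2 · 4 + 0
gcd(284, 180) = 4.
Track Bezout coefficients alongside the remainders: start with r₀ = 284 = a·1 + b·0 (s = 1, t = 0) and r₁ = 180 = a·0 + b·1 (s = 0, t = 1); each new remainder r_{k+1} = r_{k-1} − q_k·r_k inherits s_{k+1} = s_{k-1} − q_k·s_k, t_{k+1} = t_{k-1} − q_k·t_k, so r_k = a·s_k + b·t_k at every step:
  q = 1: r = 104, s = 1 − 1·0 = 1, t = 0 − 1·1 = -1  (check: 284·1 + 180·(-1) = 104)
  q = 1: r = 76, s = 0 − 1·1 = -1, t = 1 − 1·(-1) = 2  (check: 284·(-1) + 180·2 = 76)
  q = 1: r = 28, s = 1 − 1·(-1) = 2, t = -1 − 1·2 = -3  (check: 284·2 + 180·(-3) = 28)
  q = 2: r = 20, s = -1 − 2·2 = -5, t = 2 − 2·(-3) = 8  (check: 284·(-5) + 180·8 = 20)
  q = 1: r = 8, s = 2 − 1·(-5) = 7, t = -3 − 1·8 = -11  (check: 284·7 + 180·(-11) = 8)
  q = 2: r = 4, s = -5 − 2·7 = -19, t = 8 − 2·(-11) = 30  (check: 284·(-19) + 180·30 = 4)
The row with r = 4 (the gcd) gives the Bezout coefficients s = -19, t = 30.
Result: 284 · (-19) + 180 · (30) = 4.

gcd(284, 180) = 4; s = -19, t = 30 (check: 284·(-19) + 180·30 = 4).


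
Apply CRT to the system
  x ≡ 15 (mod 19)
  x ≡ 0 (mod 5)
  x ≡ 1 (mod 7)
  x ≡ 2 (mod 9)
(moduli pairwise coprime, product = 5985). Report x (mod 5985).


Product of moduli M = 19 · 5 · 7 · 9 = 5985.
Merge one congruence at a time:
  Start: x ≡ 15 (mod 19).
  Combine with x ≡ 0 (mod 5); new modulus lcm = 95.
    Write x = 15 + 19·t and substitute into x ≡ 0 (mod 5): 19·t ≡ 0 − 15 = -15 (mod 5).
    Reduce coefficients mod 5: 4·t ≡ 0 (mod 5).
    The inverse of 4 mod 5 is 4 (since 4·4 = 16 = 3·5 + 1), so t ≡ 4·0 = 0 ≡ 0 (mod 5).
    Then x = 15 + 19·0 = 15, valid modulo lcm(19, 5) = 95: x ≡ 15 (mod 95).
  Combine with x ≡ 1 (mod 7); new modulus lcm = 665.
    Write x = 15 + 95·t and substitute into x ≡ 1 (mod 7): 95·t ≡ 1 − 15 = -14 (mod 7).
    Reduce coefficients mod 7: 4·t ≡ 0 (mod 7).
    The inverse of 4 mod 7 is 2 (since 4·2 = 8 = 1·7 + 1), so t ≡ 2·0 = 0 ≡ 0 (mod 7).
    Then x = 15 + 95·0 = 15, valid modulo lcm(95, 7) = 665: x ≡ 15 (mod 665).
  Combine with x ≡ 2 (mod 9); new modulus lcm = 5985.
    Write x = 15 + 665·t and substitute into x ≡ 2 (mod 9): 665·t ≡ 2 − 15 = -13 (mod 9).
    Reduce coefficients mod 9: 8·t ≡ 5 (mod 9).
    The inverse of 8 mod 9 is 8 (since 8·8 = 64 = 7·9 + 1), so t ≡ 8·5 = 40 ≡ 4 (mod 9).
    Then x = 15 + 665·4 = 2675, valid modulo lcm(665, 9) = 5985: x ≡ 2675 (mod 5985).
Verify against each original: 2675 mod 19 = 15, 2675 mod 5 = 0, 2675 mod 7 = 1, 2675 mod 9 = 2.

x ≡ 2675 (mod 5985).


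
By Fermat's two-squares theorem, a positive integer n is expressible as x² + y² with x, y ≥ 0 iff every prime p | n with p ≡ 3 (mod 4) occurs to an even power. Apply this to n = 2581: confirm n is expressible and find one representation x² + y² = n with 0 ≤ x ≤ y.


Step 1: Factor n = 2581 = 29 · 89.
Step 2: Check the mod-4 condition on each prime factor: 29 ≡ 1 (mod 4), exponent 1; 89 ≡ 1 (mod 4), exponent 1.
All primes ≡ 3 (mod 4) appear to even exponent (or don't appear), so by the two-squares theorem n IS expressible as a sum of two squares.
Step 3: Build a representation. Here n = 29 · 89 is a product of primes ≡ 1 (mod 4). Each prime p ≡ 1 (mod 4) is itself a sum of two squares; find a² by testing p − a² for a perfect square:
  29: 29 − 1² = 28, 29 − 2² = 25 = 5² ⇒ 29 = 2² + 5².
  89: 89 − 1² = 88, 89 − 2² = 85, 89 − 3² = 80, 89 − 4² = 73, 89 − 5² = 64 = 8² ⇒ 89 = 5² + 8².
  Combine using the Brahmagupta–Fibonacci identity (a² + b²)(c² + d²) = (ac − bd)² + (ad + bc)² = (ac + bd)² + (ad − bc)²:
  29 · 89 = 2581: from (2² + 5²)(5² + 8²), take (2·5 − 5·8, 2·8 + 5·5) = (10 − 40, 16 + 25) = (-30, 41); dropping signs (only squares matter) gives (30, 41); check 30² + 41² = 900 + 1681 = 2581 ✓.
Step 4: Order so x ≤ y and verify: 30² + 41² = 900 + 1681 = 2581 = n. ✓

n = 2581 = 30² + 41² (one valid representation with x ≤ y).


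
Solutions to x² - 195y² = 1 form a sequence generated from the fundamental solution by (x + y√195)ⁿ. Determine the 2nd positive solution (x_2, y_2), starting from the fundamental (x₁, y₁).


Step 1: Find the fundamental solution (x₁, y₁) of x² - 195y² = 1.
  Expand √195 as a continued fraction. a₀ = ⌊√195⌋ = 13; iterate m_{k+1} = d_k·a_k − m_k, d_{k+1} = (195 − m_{k+1}²)/d_k, a_{k+1} = ⌊(a₀ + m_{k+1})/d_{k+1}⌋ (starting m₀ = 0, d₀ = 1), with convergents p_k = a_k·p_{k-1} + p_{k-2}, q_k = a_k·q_{k-1} + q_{k-2} (p₋₁ = 1, q₋₁ = 0):
  k = 0: a₀ = 13; p₀/q₀ = 13/1; p₀² − 195·q₀² = 169 − 195 = -26.
  k = 1: m = 13, d = 26, a = ⌊(13 + 13)/26⌋ = 1; p/q = (1·13 + 1)/(1·1 + 0) = 14/1; p² − 195·q² = 196 − 195 = 1.
  The first convergent with p² − 195·q² = 1 gives the fundamental solution (x₁, y₁) = (14, 1).
Step 2: Apply the recurrence (x_{n+1}, y_{n+1}) = (x₁x_n + 195y₁y_n, x₁y_n + y₁x_n) repeatedly.
  From (x_1, y_1) = (14, 1): x_2 = 14·14 + 195·1·1 = 391; y_2 = 14·1 + 1·14 = 28.
Step 3: Verify x_2² - 195·y_2² = 152881 - 152880 = 1 (should be 1). ✓

(x_1, y_1) = (14, 1); (x_2, y_2) = (391, 28).


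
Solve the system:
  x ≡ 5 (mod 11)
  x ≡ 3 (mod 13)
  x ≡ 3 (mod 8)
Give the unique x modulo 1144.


Moduli 11, 13, 8 are pairwise coprime; by CRT there is a unique solution modulo M = 11 · 13 · 8 = 1144.
Solve pairwise, accumulating the modulus:
  Start with x ≡ 5 (mod 11).
  Combine with x ≡ 3 (mod 13): since gcd(11, 13) = 1, we get a unique residue mod 143.
    Write x = 5 + 11·t and substitute into x ≡ 3 (mod 13): 11·t ≡ 3 − 5 = -2 (mod 13).
    Reduce coefficients mod 13: 11·t ≡ 11 (mod 13).
    The inverse of 11 mod 13 is 6 (since 11·6 = 66 = 5·13 + 1), so t ≡ 6·11 = 66 ≡ 1 (mod 13).
    Then x = 5 + 11·1 = 16, valid modulo lcm(11, 13) = 143: x ≡ 16 (mod 143).
  Combine with x ≡ 3 (mod 8): since gcd(143, 8) = 1, we get a unique residue mod 1144.
    Write x = 16 + 143·t and substitute into x ≡ 3 (mod 8): 143·t ≡ 3 − 16 = -13 (mod 8).
    Reduce coefficients mod 8: 7·t ≡ 3 (mod 8).
    The inverse of 7 mod 8 is 7 (since 7·7 = 49 = 6·8 + 1), so t ≡ 7·3 = 21 ≡ 5 (mod 8).
    Then x = 16 + 143·5 = 731, valid modulo lcm(143, 8) = 1144: x ≡ 731 (mod 1144).
Verify: 731 mod 11 = 5 ✓, 731 mod 13 = 3 ✓, 731 mod 8 = 3 ✓.

x ≡ 731 (mod 1144).


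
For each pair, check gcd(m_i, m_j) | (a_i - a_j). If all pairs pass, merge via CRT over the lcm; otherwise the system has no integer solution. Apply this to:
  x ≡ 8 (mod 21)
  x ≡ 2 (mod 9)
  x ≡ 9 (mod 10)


Moduli 21, 9, 10 are not pairwise coprime, so CRT works modulo lcm(m_i) when all pairwise compatibility conditions hold.
Pairwise compatibility: gcd(m_i, m_j) must divide a_i - a_j for every pair.
Merge one congruence at a time:
  Start: x ≡ 8 (mod 21).
  Combine with x ≡ 2 (mod 9): gcd(21, 9) = 3; 2 - 8 = -6, which IS divisible by 3, so compatible.
    Write x = 8 + 21·t and substitute into x ≡ 2 (mod 9): 21·t ≡ 2 − 8 = -6 (mod 9).
    Divide the congruence (and modulus) by g = 3: 7·t ≡ -2 (mod 3).
    Reduce coefficients mod 3: 1·t ≡ 1 (mod 3).
    So t ≡ 1 (mod 3).
    Then x = 8 + 21·1 = 29, valid modulo lcm(21, 9) = 63: x ≡ 29 (mod 63).
  Combine with x ≡ 9 (mod 10): gcd(63, 10) = 1; 9 - 29 = -20, which IS divisible by 1, so compatible.
    Write x = 29 + 63·t and substitute into x ≡ 9 (mod 10): 63·t ≡ 9 − 29 = -20 (mod 10).
    Reduce coefficients mod 10: 3·t ≡ 0 (mod 10).
    The inverse of 3 mod 10 is 7 (since 3·7 = 21 = 2·10 + 1), so t ≡ 7·0 = 0 ≡ 0 (mod 10).
    Then x = 29 + 63·0 = 29, valid modulo lcm(63, 10) = 630: x ≡ 29 (mod 630).
Verify: 29 mod 21 = 8, 29 mod 9 = 2, 29 mod 10 = 9.

x ≡ 29 (mod 630).


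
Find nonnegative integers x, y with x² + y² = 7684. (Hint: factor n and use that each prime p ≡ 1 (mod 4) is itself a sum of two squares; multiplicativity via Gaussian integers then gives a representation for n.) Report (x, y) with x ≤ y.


Step 1: Factor n = 7684 = 2^2 · 17 · 113.
Step 2: Check the mod-4 condition on each prime factor: 2 = 2 (special); 17 ≡ 1 (mod 4), exponent 1; 113 ≡ 1 (mod 4), exponent 1.
All primes ≡ 3 (mod 4) appear to even exponent (or don't appear), so by the two-squares theorem n IS expressible as a sum of two squares.
Step 3: Build a representation. Group n = k² · m with k = 2 and m = 17 · 113 = 1921 (a product of primes ≡ 1 (mod 4)); a representation of m scales to one of n via (k·x)² + (k·y)² = k²(x² + y²). Each prime p ≡ 1 (mod 4) is itself a sum of two squares; find a² by testing p − a² for a perfect square:
  17: 17 − 1² = 16 = 4² ⇒ 17 = 1² + 4².
  113: 113 − 1² = 112, 113 − 2² = 109, 113 − 3² = 104, 113 − 4² = 97, 113 − 5² = 88, 113 − 6² = 77, 113 − 7² = 64 = 8² ⇒ 113 = 7² + 8².
  Combine using the Brahmagupta–Fibonacci identity (a² + b²)(c² + d²) = (ac − bd)² + (ad + bc)² = (ac + bd)² + (ad − bc)²:
  17 · 113 = 1921: from (1² + 4²)(7² + 8²), take (1·7 − 4·8, 1·8 + 4·7) = (7 − 32, 8 + 28) = (-25, 36); dropping signs (only squares matter) gives (25, 36); check 25² + 36² = 625 + 1296 = 1921 ✓.
  Scale by k = 2: (2·25, 2·36) = (50, 72).
Step 4: Order so x ≤ y and verify: 50² + 72² = 2500 + 5184 = 7684 = n. ✓

n = 7684 = 50² + 72² (one valid representation with x ≤ y).


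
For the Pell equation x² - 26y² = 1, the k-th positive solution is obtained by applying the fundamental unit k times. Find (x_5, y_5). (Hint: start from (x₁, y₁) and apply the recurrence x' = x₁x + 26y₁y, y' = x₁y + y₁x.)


Step 1: Find the fundamental solution (x₁, y₁) of x² - 26y² = 1.
  Expand √26 as a continued fraction. a₀ = ⌊√26⌋ = 5; iterate m_{k+1} = d_k·a_k − m_k, d_{k+1} = (26 − m_{k+1}²)/d_k, a_{k+1} = ⌊(a₀ + m_{k+1})/d_{k+1}⌋ (starting m₀ = 0, d₀ = 1), with convergents p_k = a_k·p_{k-1} + p_{k-2}, q_k = a_k·q_{k-1} + q_{k-2} (p₋₁ = 1, q₋₁ = 0):
  k = 0: a₀ = 5; p₀/q₀ = 5/1; p₀² − 26·q₀² = 25 − 26 = -1.
  k = 1: m = 5, d = 1, a = ⌊(5 + 5)/1⌋ = 10; p/q = (10·5 + 1)/(10·1 + 0) = 51/10; p² − 26·q² = 2601 − 2600 = 1.
  The first convergent with p² − 26·q² = 1 gives the fundamental solution (x₁, y₁) = (51, 10).
Step 2: Apply the recurrence (x_{n+1}, y_{n+1}) = (x₁x_n + 26y₁y_n, x₁y_n + y₁x_n) repeatedly.
  From (x_1, y_1) = (51, 10): x_2 = 51·51 + 26·10·10 = 5201; y_2 = 51·10 + 10·51 = 1020.
  From (x_2, y_2) = (5201, 1020): x_3 = 51·5201 + 26·10·1020 = 530451; y_3 = 51·1020 + 10·5201 = 104030.
  From (x_3, y_3) = (530451, 104030): x_4 = 51·530451 + 26·10·104030 = 54100801; y_4 = 51·104030 + 10·530451 = 10610040.
  From (x_4, y_4) = (54100801, 10610040): x_5 = 51·54100801 + 26·10·10610040 = 5517751251; y_5 = 51·10610040 + 10·54100801 = 1082120050.
Step 3: Verify x_5² - 26·y_5² = 30445578867912065001 - 30445578867912065000 = 1 (should be 1). ✓

(x_1, y_1) = (51, 10); (x_5, y_5) = (5517751251, 1082120050).


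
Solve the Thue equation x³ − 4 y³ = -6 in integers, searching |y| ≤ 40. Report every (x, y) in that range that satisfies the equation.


The equation is x³ - 4y³ = -6. For fixed y, x³ = 4·y³ − 6, so a solution requires the RHS to be a perfect cube.
Strategy: iterate y from -40 to 40, compute RHS = 4·y³ − 6, and check whether it is a (positive or negative) perfect cube.
Check small values of y:
  y = 0: RHS = -6 is not a perfect cube.
  y = 1: RHS = -2 is not a perfect cube.
  y = -1: RHS = -10 is not a perfect cube.
  y = 2: RHS = 26 is not a perfect cube.
  y = -2: RHS = -38 is not a perfect cube.
  y = 3: RHS = 102 is not a perfect cube.
  y = -3: RHS = -114 is not a perfect cube.
Continuing the search up to |y| = 40 finds no solutions either.
No (x, y) in the scanned range satisfies the equation.

No integer solutions with |y| ≤ 40.


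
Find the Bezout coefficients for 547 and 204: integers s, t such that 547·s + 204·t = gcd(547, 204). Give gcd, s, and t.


Euclidean algorithm on (547, 204) — divide until remainder is 0:
  547 = 2 · 204 + 139
  204 = 1 · 139 + 65
  139 = 2 · 65 + 9
  65 = 7 · 9 + 2
  9 = 4 · 2 + 1
  2 = 2 · 1 + 0
gcd(547, 204) = 1.
Track Bezout coefficients alongside the remainders: start with r₀ = 547 = a·1 + b·0 (s = 1, t = 0) and r₁ = 204 = a·0 + b·1 (s = 0, t = 1); each new remainder r_{k+1} = r_{k-1} − q_k·r_k inherits s_{k+1} = s_{k-1} − q_k·s_k, t_{k+1} = t_{k-1} − q_k·t_k, so r_k = a·s_k + b·t_k at every step:
  q = 2: r = 139, s = 1 − 2·0 = 1, t = 0 − 2·1 = -2  (check: 547·1 + 204·(-2) = 139)
  q = 1: r = 65, s = 0 − 1·1 = -1, t = 1 − 1·(-2) = 3  (check: 547·(-1) + 204·3 = 65)
  q = 2: r = 9, s = 1 − 2·(-1) = 3, t = -2 − 2·3 = -8  (check: 547·3 + 204·(-8) = 9)
  q = 7: r = 2, s = -1 − 7·3 = -22, t = 3 − 7·(-8) = 59  (check: 547·(-22) + 204·59 = 2)
  q = 4: r = 1, s = 3 − 4·(-22) = 91, t = -8 − 4·59 = -244  (check: 547·91 + 204·(-244) = 1)
The row with r = 1 (the gcd) gives the Bezout coefficients s = 91, t = -244.
Result: 547 · (91) + 204 · (-244) = 1.

gcd(547, 204) = 1; s = 91, t = -244 (check: 547·91 + 204·(-244) = 1).


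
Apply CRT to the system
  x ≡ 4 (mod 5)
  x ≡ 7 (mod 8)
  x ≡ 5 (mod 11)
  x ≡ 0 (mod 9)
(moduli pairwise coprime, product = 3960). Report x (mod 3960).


Product of moduli M = 5 · 8 · 11 · 9 = 3960.
Merge one congruence at a time:
  Start: x ≡ 4 (mod 5).
  Combine with x ≡ 7 (mod 8); new modulus lcm = 40.
    Write x = 4 + 5·t and substitute into x ≡ 7 (mod 8): 5·t ≡ 7 − 4 = 3 (mod 8).
    The inverse of 5 mod 8 is 5 (since 5·5 = 25 = 3·8 + 1), so t ≡ 5·3 = 15 ≡ 7 (mod 8).
    Then x = 4 + 5·7 = 39, valid modulo lcm(5, 8) = 40: x ≡ 39 (mod 40).
  Combine with x ≡ 5 (mod 11); new modulus lcm = 440.
    Write x = 39 + 40·t and substitute into x ≡ 5 (mod 11): 40·t ≡ 5 − 39 = -34 (mod 11).
    Reduce coefficients mod 11: 7·t ≡ 10 (mod 11).
    The inverse of 7 mod 11 is 8 (since 7·8 = 56 = 5·11 + 1), so t ≡ 8·10 = 80 ≡ 3 (mod 11).
    Then x = 39 + 40·3 = 159, valid modulo lcm(40, 11) = 440: x ≡ 159 (mod 440).
  Combine with x ≡ 0 (mod 9); new modulus lcm = 3960.
    Write x = 159 + 440·t and substitute into x ≡ 0 (mod 9): 440·t ≡ 0 − 159 = -159 (mod 9).
    Reduce coefficients mod 9: 8·t ≡ 3 (mod 9).
    The inverse of 8 mod 9 is 8 (since 8·8 = 64 = 7·9 + 1), so t ≡ 8·3 = 24 ≡ 6 (mod 9).
    Then x = 159 + 440·6 = 2799, valid modulo lcm(440, 9) = 3960: x ≡ 2799 (mod 3960).
Verify against each original: 2799 mod 5 = 4, 2799 mod 8 = 7, 2799 mod 11 = 5, 2799 mod 9 = 0.

x ≡ 2799 (mod 3960).


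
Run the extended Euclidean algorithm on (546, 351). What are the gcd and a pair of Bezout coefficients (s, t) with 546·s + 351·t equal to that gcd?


Euclidean algorithm on (546, 351) — divide until remainder is 0:
  546 = 1 · 351 + 195
  351 = 1 · 195 + 156
  195 = 1 · 156 + 39
  156 = 4 · 39 + 0
gcd(546, 351) = 39.
Track Bezout coefficients alongside the remainders: start with r₀ = 546 = a·1 + b·0 (s = 1, t = 0) and r₁ = 351 = a·0 + b·1 (s = 0, t = 1); each new remainder r_{k+1} = r_{k-1} − q_k·r_k inherits s_{k+1} = s_{k-1} − q_k·s_k, t_{k+1} = t_{k-1} − q_k·t_k, so r_k = a·s_k + b·t_k at every step:
  q = 1: r = 195, s = 1 − 1·0 = 1, t = 0 − 1·1 = -1  (check: 546·1 + 351·(-1) = 195)
  q = 1: r = 156, s = 0 − 1·1 = -1, t = 1 − 1·(-1) = 2  (check: 546·(-1) + 351·2 = 156)
  q = 1: r = 39, s = 1 − 1·(-1) = 2, t = -1 − 1·2 = -3  (check: 546·2 + 351·(-3) = 39)
The row with r = 39 (the gcd) gives the Bezout coefficients s = 2, t = -3.
Result: 546 · (2) + 351 · (-3) = 39.

gcd(546, 351) = 39; s = 2, t = -3 (check: 546·2 + 351·(-3) = 39).


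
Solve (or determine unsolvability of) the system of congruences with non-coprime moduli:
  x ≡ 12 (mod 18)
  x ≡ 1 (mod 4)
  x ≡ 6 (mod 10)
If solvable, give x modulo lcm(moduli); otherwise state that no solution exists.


Moduli 18, 4, 10 are not pairwise coprime, so CRT works modulo lcm(m_i) when all pairwise compatibility conditions hold.
Pairwise compatibility: gcd(m_i, m_j) must divide a_i - a_j for every pair.
Merge one congruence at a time:
  Start: x ≡ 12 (mod 18).
  Combine with x ≡ 1 (mod 4): gcd(18, 4) = 2, and 1 - 12 = -11 is NOT divisible by 2.
    ⇒ system is inconsistent (no integer solution).

No solution (the system is inconsistent).


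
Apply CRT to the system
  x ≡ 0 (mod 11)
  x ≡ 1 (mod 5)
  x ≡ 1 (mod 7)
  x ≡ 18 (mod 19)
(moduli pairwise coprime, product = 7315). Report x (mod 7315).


Product of moduli M = 11 · 5 · 7 · 19 = 7315.
Merge one congruence at a time:
  Start: x ≡ 0 (mod 11).
  Combine with x ≡ 1 (mod 5); new modulus lcm = 55.
    Write x = 0 + 11·t and substitute into x ≡ 1 (mod 5): 11·t ≡ 1 − 0 = 1 (mod 5).
    Reduce coefficients mod 5: 1·t ≡ 1 (mod 5).
    So t ≡ 1 (mod 5).
    Then x = 0 + 11·1 = 11, valid modulo lcm(11, 5) = 55: x ≡ 11 (mod 55).
  Combine with x ≡ 1 (mod 7); new modulus lcm = 385.
    Write x = 11 + 55·t and substitute into x ≡ 1 (mod 7): 55·t ≡ 1 − 11 = -10 (mod 7).
    Reduce coefficients mod 7: 6·t ≡ 4 (mod 7).
    The inverse of 6 mod 7 is 6 (since 6·6 = 36 = 5·7 + 1), so t ≡ 6·4 = 24 ≡ 3 (mod 7).
    Then x = 11 + 55·3 = 176, valid modulo lcm(55, 7) = 385: x ≡ 176 (mod 385).
  Combine with x ≡ 18 (mod 19); new modulus lcm = 7315.
    Write x = 176 + 385·t and substitute into x ≡ 18 (mod 19): 385·t ≡ 18 − 176 = -158 (mod 19).
    Reduce coefficients mod 19: 5·t ≡ 13 (mod 19).
    The inverse of 5 mod 19 is 4 (since 5·4 = 20 = 1·19 + 1), so t ≡ 4·13 = 52 ≡ 14 (mod 19).
    Then x = 176 + 385·14 = 5566, valid modulo lcm(385, 19) = 7315: x ≡ 5566 (mod 7315).
Verify against each original: 5566 mod 11 = 0, 5566 mod 5 = 1, 5566 mod 7 = 1, 5566 mod 19 = 18.

x ≡ 5566 (mod 7315).


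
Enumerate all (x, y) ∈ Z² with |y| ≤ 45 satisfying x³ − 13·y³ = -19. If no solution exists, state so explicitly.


The equation is x³ - 13y³ = -19. For fixed y, x³ = 13·y³ − 19, so a solution requires the RHS to be a perfect cube.
Strategy: iterate y from -45 to 45, compute RHS = 13·y³ − 19, and check whether it is a (positive or negative) perfect cube.
Check small values of y:
  y = 0: RHS = -19 is not a perfect cube.
  y = 1: RHS = -6 is not a perfect cube.
  y = -1: RHS = -32 is not a perfect cube.
  y = 2: RHS = 85 is not a perfect cube.
  y = -2: RHS = -123 is not a perfect cube.
  y = 3: RHS = 332 is not a perfect cube.
  y = -3: RHS = -370 is not a perfect cube.
Continuing the search up to |y| = 45 finds no solutions either.
No (x, y) in the scanned range satisfies the equation.

No integer solutions with |y| ≤ 45.


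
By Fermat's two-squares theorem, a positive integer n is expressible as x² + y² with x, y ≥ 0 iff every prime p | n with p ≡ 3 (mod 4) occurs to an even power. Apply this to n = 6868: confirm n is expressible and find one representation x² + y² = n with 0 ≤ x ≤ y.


Step 1: Factor n = 6868 = 2^2 · 17 · 101.
Step 2: Check the mod-4 condition on each prime factor: 2 = 2 (special); 17 ≡ 1 (mod 4), exponent 1; 101 ≡ 1 (mod 4), exponent 1.
All primes ≡ 3 (mod 4) appear to even exponent (or don't appear), so by the two-squares theorem n IS expressible as a sum of two squares.
Step 3: Build a representation. Group n = k² · m with k = 2 and m = 17 · 101 = 1717 (a product of primes ≡ 1 (mod 4)); a representation of m scales to one of n via (k·x)² + (k·y)² = k²(x² + y²). Each prime p ≡ 1 (mod 4) is itself a sum of two squares; find a² by testing p − a² for a perfect square:
  17: 17 − 1² = 16 = 4² ⇒ 17 = 1² + 4².
  101: 101 − 1² = 100 = 10² ⇒ 101 = 1² + 10².
  Combine using the Brahmagupta–Fibonacci identity (a² + b²)(c² + d²) = (ac − bd)² + (ad + bc)² = (ac + bd)² + (ad − bc)²:
  17 · 101 = 1717: from (1² + 4²)(1² + 10²), take (1·1 − 4·10, 1·10 + 4·1) = (1 − 40, 10 + 4) = (-39, 14); dropping signs (only squares matter) gives (39, 14); check 39² + 14² = 1521 + 196 = 1717 ✓.
  Scale by k = 2: (2·39, 2·14) = (78, 28).
Step 4: Order so x ≤ y and verify: 28² + 78² = 784 + 6084 = 6868 = n. ✓

n = 6868 = 28² + 78² (one valid representation with x ≤ y).


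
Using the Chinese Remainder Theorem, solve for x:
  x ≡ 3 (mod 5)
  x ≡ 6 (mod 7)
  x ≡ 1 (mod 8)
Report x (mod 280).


Moduli 5, 7, 8 are pairwise coprime; by CRT there is a unique solution modulo M = 5 · 7 · 8 = 280.
Solve pairwise, accumulating the modulus:
  Start with x ≡ 3 (mod 5).
  Combine with x ≡ 6 (mod 7): since gcd(5, 7) = 1, we get a unique residue mod 35.
    Write x = 3 + 5·t and substitute into x ≡ 6 (mod 7): 5·t ≡ 6 − 3 = 3 (mod 7).
    The inverse of 5 mod 7 is 3 (since 5·3 = 15 = 2·7 + 1), so t ≡ 3·3 = 9 ≡ 2 (mod 7).
    Then x = 3 + 5·2 = 13, valid modulo lcm(5, 7) = 35: x ≡ 13 (mod 35).
  Combine with x ≡ 1 (mod 8): since gcd(35, 8) = 1, we get a unique residue mod 280.
    Write x = 13 + 35·t and substitute into x ≡ 1 (mod 8): 35·t ≡ 1 − 13 = -12 (mod 8).
    Reduce coefficients mod 8: 3·t ≡ 4 (mod 8).
    The inverse of 3 mod 8 is 3 (since 3·3 = 9 = 1·8 + 1), so t ≡ 3·4 = 12 ≡ 4 (mod 8).
    Then x = 13 + 35·4 = 153, valid modulo lcm(35, 8) = 280: x ≡ 153 (mod 280).
Verify: 153 mod 5 = 3 ✓, 153 mod 7 = 6 ✓, 153 mod 8 = 1 ✓.

x ≡ 153 (mod 280).


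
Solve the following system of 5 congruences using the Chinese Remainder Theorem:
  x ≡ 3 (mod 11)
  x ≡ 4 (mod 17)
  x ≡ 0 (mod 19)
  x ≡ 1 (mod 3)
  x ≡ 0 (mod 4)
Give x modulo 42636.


Product of moduli M = 11 · 17 · 19 · 3 · 4 = 42636.
Merge one congruence at a time:
  Start: x ≡ 3 (mod 11).
  Combine with x ≡ 4 (mod 17); new modulus lcm = 187.
    Write x = 3 + 11·t and substitute into x ≡ 4 (mod 17): 11·t ≡ 4 − 3 = 1 (mod 17).
    The inverse of 11 mod 17 is 14 (since 11·14 = 154 = 9·17 + 1), so t ≡ 14·1 = 14 ≡ 14 (mod 17).
    Then x = 3 + 11·14 = 157, valid modulo lcm(11, 17) = 187: x ≡ 157 (mod 187).
  Combine with x ≡ 0 (mod 19); new modulus lcm = 3553.
    Write x = 157 + 187·t and substitute into x ≡ 0 (mod 19): 187·t ≡ 0 − 157 = -157 (mod 19).
    Reduce coefficients mod 19: 16·t ≡ 14 (mod 19).
    The inverse of 16 mod 19 is 6 (since 16·6 = 96 = 5·19 + 1), so t ≡ 6·14 = 84 ≡ 8 (mod 19).
    Then x = 157 + 187·8 = 1653, valid modulo lcm(187, 19) = 3553: x ≡ 1653 (mod 3553).
  Combine with x ≡ 1 (mod 3); new modulus lcm = 10659.
    Write x = 1653 + 3553·t and substitute into x ≡ 1 (mod 3): 3553·t ≡ 1 − 1653 = -1652 (mod 3).
    Reduce coefficients mod 3: 1·t ≡ 1 (mod 3).
    So t ≡ 1 (mod 3).
    Then x = 1653 + 3553·1 = 5206, valid modulo lcm(3553, 3) = 10659: x ≡ 5206 (mod 10659).
  Combine with x ≡ 0 (mod 4); new modulus lcm = 42636.
    Write x = 5206 + 10659·t and substitute into x ≡ 0 (mod 4): 10659·t ≡ 0 − 5206 = -5206 (mod 4).
    Reduce coefficients mod 4: 3·t ≡ 2 (mod 4).
    The inverse of 3 mod 4 is 3 (since 3·3 = 9 = 2·4 + 1), so t ≡ 3·2 = 6 ≡ 2 (mod 4).
    Then x = 5206 + 10659·2 = 26524, valid modulo lcm(10659, 4) = 42636: x ≡ 26524 (mod 42636).
Verify against each original: 26524 mod 11 = 3, 26524 mod 17 = 4, 26524 mod 19 = 0, 26524 mod 3 = 1, 26524 mod 4 = 0.

x ≡ 26524 (mod 42636).
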